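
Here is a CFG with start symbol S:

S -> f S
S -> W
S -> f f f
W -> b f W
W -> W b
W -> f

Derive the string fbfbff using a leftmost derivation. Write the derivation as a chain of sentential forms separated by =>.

S => fS   [S -> f S]
fS => fW   [S -> W]
fW => fbfW   [W -> b f W]
fbfW => fbfbfW   [W -> b f W]
fbfbfW => fbfbff   [W -> f]

S => fS => fW => fbfW => fbfbfW => fbfbff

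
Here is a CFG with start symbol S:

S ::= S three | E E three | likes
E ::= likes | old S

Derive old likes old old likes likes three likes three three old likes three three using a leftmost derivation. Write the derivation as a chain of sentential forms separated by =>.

S => E E three   [S ::= E E three]
E E three => old S E three   [E ::= old S]
old S E three => old E E three E three   [S ::= E E three]
old E E three E three => old likes E three E three   [E ::= likes]
old likes E three E three => old likes old S three E three   [E ::= old S]
old likes old S three E three => old likes old E E three three E three   [S ::= E E three]
old likes old E E three three E three => old likes old old S E three three E three   [E ::= old S]
old likes old old S E three three E three => old likes old old E E three E three three E three   [S ::= E E three]
old likes old old E E three E three three E three => old likes old old likes E three E three three E three   [E ::= likes]
old likes old old likes E three E three three E three => old likes old old likes likes three E three three E three   [E ::= likes]
old likes old old likes likes three E three three E three => old likes old old likes likes three likes three three E three   [E ::= likes]
old likes old old likes likes three likes three three E three => old likes old old likes likes three likes three three old S three   [E ::= old S]
old likes old old likes likes three likes three three old S three => old likes old old likes likes three likes three three old S three three   [S ::= S three]
old likes old old likes likes three likes three three old S three three => old likes old old likes likes three likes three three old likes three three   [S ::= likes]

S => E E three => old S E three => old E E three E three => old likes E three E three => old likes old S three E three => old likes old E E three three E three => old likes old old S E three three E three => old likes old old E E three E three three E three => old likes old old likes E three E three three E three => old likes old old likes likes three E three three E three => old likes old old likes likes three likes three three E three => old likes old old likes likes three likes three three old S three => old likes old old likes likes three likes three three old S three three => old likes old old likes likes three likes three three old likes three three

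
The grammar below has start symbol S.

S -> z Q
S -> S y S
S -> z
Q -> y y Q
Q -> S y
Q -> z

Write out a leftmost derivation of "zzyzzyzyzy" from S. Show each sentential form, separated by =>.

S => zQ   [S -> z Q]
zQ => zSy   [Q -> S y]
zSy => zSySy   [S -> S y S]
zSySy => zSySySy   [S -> S y S]
zSySySy => zSySySySy   [S -> S y S]
zSySySySy => zzySySySy   [S -> z]
zzySySySy => zzyzQySySy   [S -> z Q]
zzyzQySySy => zzyzzySySy   [Q -> z]
zzyzzySySy => zzyzzyzySy   [S -> z]
zzyzzyzySy => zzyzzyzyzy   [S -> z]

S=>zQ=>zSy=>zSySy=>zSySySy=>zSySySySy=>zzySySySy=>zzyzQySySy=>zzyzzySySy=>zzyzzyzySy=>zzyzzyzyzy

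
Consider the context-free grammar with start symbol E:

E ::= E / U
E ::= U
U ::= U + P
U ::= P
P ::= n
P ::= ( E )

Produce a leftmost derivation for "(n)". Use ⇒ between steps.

E ⇒ U   [E ::= U]
U ⇒ P   [U ::= P]
P ⇒ (E)   [P ::= ( E )]
(E) ⇒ (U)   [E ::= U]
(U) ⇒ (P)   [U ::= P]
(P) ⇒ (n)   [P ::= n]

E ⇒ U ⇒ P ⇒ (E) ⇒ (U) ⇒ (P) ⇒ (n)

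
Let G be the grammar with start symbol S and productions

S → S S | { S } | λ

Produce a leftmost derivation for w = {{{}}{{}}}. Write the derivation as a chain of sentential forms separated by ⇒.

S⇒{S}⇒{SS}⇒{SSS}⇒{{S}SS}⇒{{SS}SS}⇒{{{S}S}SS}⇒{{{}S}SS}⇒{{{}}SS}⇒{{{}}S}⇒{{{}}{S}}⇒{{{}}{{S}}}⇒{{{}}{{}}}

S ⇒ {S}   [S → { S }]
{S} ⇒ {SS}   [S → S S]
{SS} ⇒ {SSS}   [S → S S]
{SSS} ⇒ {{S}SS}   [S → { S }]
{{S}SS} ⇒ {{SS}SS}   [S → S S]
{{SS}SS} ⇒ {{{S}S}SS}   [S → { S }]
{{{S}S}SS} ⇒ {{{}S}SS}   [S → λ]
{{{}S}SS} ⇒ {{{}}SS}   [S → λ]
{{{}}SS} ⇒ {{{}}S}   [S → λ]
{{{}}S} ⇒ {{{}}{S}}   [S → { S }]
{{{}}{S}} ⇒ {{{}}{{S}}}   [S → { S }]
{{{}}{{S}}} ⇒ {{{}}{{}}}   [S → λ]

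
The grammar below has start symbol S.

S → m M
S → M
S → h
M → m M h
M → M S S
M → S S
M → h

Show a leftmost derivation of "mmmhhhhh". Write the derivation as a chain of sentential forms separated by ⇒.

S ⇒ mM ⇒ mmMh ⇒ mmMSSh ⇒ mmmMhSSh ⇒ mmmhhSSh ⇒ mmmhhhSh ⇒ mmmhhhhh

S ⇒ mM   [S → m M]
mM ⇒ mmMh   [M → m M h]
mmMh ⇒ mmMSSh   [M → M S S]
mmMSSh ⇒ mmmMhSSh   [M → m M h]
mmmMhSSh ⇒ mmmhhSSh   [M → h]
mmmhhSSh ⇒ mmmhhhSh   [S → h]
mmmhhhSh ⇒ mmmhhhhh   [S → h]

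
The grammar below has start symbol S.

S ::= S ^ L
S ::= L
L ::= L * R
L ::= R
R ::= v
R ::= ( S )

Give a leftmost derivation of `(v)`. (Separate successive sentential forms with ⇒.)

S⇒L⇒R⇒(S)⇒(L)⇒(R)⇒(v)

S ⇒ L   [S ::= L]
L ⇒ R   [L ::= R]
R ⇒ (S)   [R ::= ( S )]
(S) ⇒ (L)   [S ::= L]
(L) ⇒ (R)   [L ::= R]
(R) ⇒ (v)   [R ::= v]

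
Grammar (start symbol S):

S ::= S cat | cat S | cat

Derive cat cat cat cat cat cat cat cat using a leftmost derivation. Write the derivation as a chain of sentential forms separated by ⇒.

S ⇒ S cat ⇒ cat S cat ⇒ cat S cat cat ⇒ cat cat S cat cat ⇒ cat cat cat S cat cat ⇒ cat cat cat S cat cat cat ⇒ cat cat cat cat S cat cat cat ⇒ cat cat cat cat cat cat cat cat

S ⇒ S cat   [S ::= S cat]
S cat ⇒ cat S cat   [S ::= cat S]
cat S cat ⇒ cat S cat cat   [S ::= S cat]
cat S cat cat ⇒ cat cat S cat cat   [S ::= cat S]
cat cat S cat cat ⇒ cat cat cat S cat cat   [S ::= cat S]
cat cat cat S cat cat ⇒ cat cat cat S cat cat cat   [S ::= S cat]
cat cat cat S cat cat cat ⇒ cat cat cat cat S cat cat cat   [S ::= cat S]
cat cat cat cat S cat cat cat ⇒ cat cat cat cat cat cat cat cat   [S ::= cat]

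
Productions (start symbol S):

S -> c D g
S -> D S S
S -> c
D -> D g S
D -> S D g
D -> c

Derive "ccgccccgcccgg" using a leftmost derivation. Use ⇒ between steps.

S ⇒ cDg ⇒ cSDgg ⇒ cDSSDgg ⇒ cSDgSSDgg ⇒ cDSSDgSSDgg ⇒ cDgSSSDgSSDgg ⇒ ccgSSSDgSSDgg ⇒ ccgcSSDgSSDgg ⇒ ccgccSDgSSDgg ⇒ ccgcccDgSSDgg ⇒ ccgccccgSSDgg ⇒ ccgccccgcSDgg ⇒ ccgccccgccDgg ⇒ ccgccccgcccgg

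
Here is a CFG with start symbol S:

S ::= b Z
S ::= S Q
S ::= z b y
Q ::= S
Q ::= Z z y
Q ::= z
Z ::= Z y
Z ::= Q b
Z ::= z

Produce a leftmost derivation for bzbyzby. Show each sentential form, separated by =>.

S=>bZ=>bZy=>bQby=>bSby=>bSQby=>bzbyQby=>bzbyzby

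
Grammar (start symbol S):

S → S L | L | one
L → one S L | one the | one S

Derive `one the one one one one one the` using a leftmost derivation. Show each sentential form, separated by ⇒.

S ⇒ S L ⇒ S L L ⇒ L L L ⇒ one the L L ⇒ one the one S L ⇒ one the one S L L ⇒ one the one one L L ⇒ one the one one one S L ⇒ one the one one one one L ⇒ one the one one one one one the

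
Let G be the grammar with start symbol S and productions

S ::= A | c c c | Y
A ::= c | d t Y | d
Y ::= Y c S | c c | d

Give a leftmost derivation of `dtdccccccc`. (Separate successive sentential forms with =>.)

S => A => dtY => dtYcS => dtYcScS => dtdcScS => dtdcccccS => dtdcccccY => dtdccccccc

S => A   [S ::= A]
A => dtY   [A ::= d t Y]
dtY => dtYcS   [Y ::= Y c S]
dtYcS => dtYcScS   [Y ::= Y c S]
dtYcScS => dtdcScS   [Y ::= d]
dtdcScS => dtdcccccS   [S ::= c c c]
dtdcccccS => dtdcccccY   [S ::= Y]
dtdcccccY => dtdccccccc   [Y ::= c c]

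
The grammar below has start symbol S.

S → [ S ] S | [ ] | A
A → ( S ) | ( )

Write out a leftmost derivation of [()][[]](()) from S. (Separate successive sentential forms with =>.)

S => [S]S   [S → [ S ] S]
[S]S => [A]S   [S → A]
[A]S => [()]S   [A → ( )]
[()]S => [()][S]S   [S → [ S ] S]
[()][S]S => [()][[]]S   [S → [ ]]
[()][[]]S => [()][[]]A   [S → A]
[()][[]]A => [()][[]](S)   [A → ( S )]
[()][[]](S) => [()][[]](A)   [S → A]
[()][[]](A) => [()][[]](())   [A → ( )]

S => [S]S => [A]S => [()]S => [()][S]S => [()][[]]S => [()][[]]A => [()][[]](S) => [()][[]](A) => [()][[]](())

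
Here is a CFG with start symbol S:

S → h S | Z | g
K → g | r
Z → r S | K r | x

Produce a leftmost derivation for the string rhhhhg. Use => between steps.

S => Z => rS => rhS => rhhS => rhhhS => rhhhhS => rhhhhg

S => Z   [S → Z]
Z => rS   [Z → r S]
rS => rhS   [S → h S]
rhS => rhhS   [S → h S]
rhhS => rhhhS   [S → h S]
rhhhS => rhhhhS   [S → h S]
rhhhhS => rhhhhg   [S → g]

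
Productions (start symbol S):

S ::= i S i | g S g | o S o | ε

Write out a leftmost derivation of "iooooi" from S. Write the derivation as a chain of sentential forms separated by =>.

S => iSi => ioSoi => iooSooi => iooooi

S => iSi   [S ::= i S i]
iSi => ioSoi   [S ::= o S o]
ioSoi => iooSooi   [S ::= o S o]
iooSooi => iooooi   [S ::= ε]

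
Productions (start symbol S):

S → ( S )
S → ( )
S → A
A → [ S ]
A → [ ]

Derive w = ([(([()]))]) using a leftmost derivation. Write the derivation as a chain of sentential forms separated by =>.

S=>(S)=>(A)=>([S])=>([(S)])=>([((S))])=>([((A))])=>([(([S]))])=>([(([()]))])

S => (S)   [S → ( S )]
(S) => (A)   [S → A]
(A) => ([S])   [A → [ S ]]
([S]) => ([(S)])   [S → ( S )]
([(S)]) => ([((S))])   [S → ( S )]
([((S))]) => ([((A))])   [S → A]
([((A))]) => ([(([S]))])   [A → [ S ]]
([(([S]))]) => ([(([()]))])   [S → ( )]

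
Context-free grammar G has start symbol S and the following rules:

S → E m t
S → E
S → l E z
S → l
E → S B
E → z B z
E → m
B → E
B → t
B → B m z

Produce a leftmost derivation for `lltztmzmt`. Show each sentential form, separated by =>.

S => Emt   [S → E m t]
Emt => SBmt   [E → S B]
SBmt => lEzBmt   [S → l E z]
lEzBmt => lSBzBmt   [E → S B]
lSBzBmt => llBzBmt   [S → l]
llBzBmt => lltzBmt   [B → t]
lltzBmt => lltzBmzmt   [B → B m z]
lltzBmzmt => lltztmzmt   [B → t]

S=>Emt=>SBmt=>lEzBmt=>lSBzBmt=>llBzBmt=>lltzBmt=>lltzBmzmt=>lltztmzmt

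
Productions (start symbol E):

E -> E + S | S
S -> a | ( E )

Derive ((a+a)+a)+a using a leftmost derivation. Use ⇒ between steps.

E ⇒ E+S ⇒ S+S ⇒ (E)+S ⇒ (E+S)+S ⇒ (S+S)+S ⇒ ((E)+S)+S ⇒ ((E+S)+S)+S ⇒ ((S+S)+S)+S ⇒ ((a+S)+S)+S ⇒ ((a+a)+S)+S ⇒ ((a+a)+a)+S ⇒ ((a+a)+a)+a

E ⇒ E+S   [E -> E + S]
E+S ⇒ S+S   [E -> S]
S+S ⇒ (E)+S   [S -> ( E )]
(E)+S ⇒ (E+S)+S   [E -> E + S]
(E+S)+S ⇒ (S+S)+S   [E -> S]
(S+S)+S ⇒ ((E)+S)+S   [S -> ( E )]
((E)+S)+S ⇒ ((E+S)+S)+S   [E -> E + S]
((E+S)+S)+S ⇒ ((S+S)+S)+S   [E -> S]
((S+S)+S)+S ⇒ ((a+S)+S)+S   [S -> a]
((a+S)+S)+S ⇒ ((a+a)+S)+S   [S -> a]
((a+a)+S)+S ⇒ ((a+a)+a)+S   [S -> a]
((a+a)+a)+S ⇒ ((a+a)+a)+a   [S -> a]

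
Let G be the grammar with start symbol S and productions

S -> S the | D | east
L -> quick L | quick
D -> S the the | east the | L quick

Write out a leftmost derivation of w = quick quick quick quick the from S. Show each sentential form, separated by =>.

S => S the   [S -> S the]
S the => D the   [S -> D]
D the => L quick the   [D -> L quick]
L quick the => quick L quick the   [L -> quick L]
quick L quick the => quick quick L quick the   [L -> quick L]
quick quick L quick the => quick quick quick quick the   [L -> quick]

S => S the => D the => L quick the => quick L quick the => quick quick L quick the => quick quick quick quick the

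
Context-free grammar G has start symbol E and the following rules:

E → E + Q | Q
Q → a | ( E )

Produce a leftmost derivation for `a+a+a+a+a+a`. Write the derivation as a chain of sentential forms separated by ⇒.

E ⇒ E+Q ⇒ E+Q+Q ⇒ E+Q+Q+Q ⇒ E+Q+Q+Q+Q ⇒ E+Q+Q+Q+Q+Q ⇒ Q+Q+Q+Q+Q+Q ⇒ a+Q+Q+Q+Q+Q ⇒ a+a+Q+Q+Q+Q ⇒ a+a+a+Q+Q+Q ⇒ a+a+a+a+Q+Q ⇒ a+a+a+a+a+Q ⇒ a+a+a+a+a+a

E ⇒ E+Q   [E → E + Q]
E+Q ⇒ E+Q+Q   [E → E + Q]
E+Q+Q ⇒ E+Q+Q+Q   [E → E + Q]
E+Q+Q+Q ⇒ E+Q+Q+Q+Q   [E → E + Q]
E+Q+Q+Q+Q ⇒ E+Q+Q+Q+Q+Q   [E → E + Q]
E+Q+Q+Q+Q+Q ⇒ Q+Q+Q+Q+Q+Q   [E → Q]
Q+Q+Q+Q+Q+Q ⇒ a+Q+Q+Q+Q+Q   [Q → a]
a+Q+Q+Q+Q+Q ⇒ a+a+Q+Q+Q+Q   [Q → a]
a+a+Q+Q+Q+Q ⇒ a+a+a+Q+Q+Q   [Q → a]
a+a+a+Q+Q+Q ⇒ a+a+a+a+Q+Q   [Q → a]
a+a+a+a+Q+Q ⇒ a+a+a+a+a+Q   [Q → a]
a+a+a+a+a+Q ⇒ a+a+a+a+a+a   [Q → a]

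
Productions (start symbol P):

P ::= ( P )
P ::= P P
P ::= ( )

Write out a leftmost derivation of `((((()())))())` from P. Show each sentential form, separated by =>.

P => (P) => (PP) => ((P)P) => (((P))P) => ((((P)))P) => ((((PP)))P) => ((((()P)))P) => ((((()())))P) => ((((()())))())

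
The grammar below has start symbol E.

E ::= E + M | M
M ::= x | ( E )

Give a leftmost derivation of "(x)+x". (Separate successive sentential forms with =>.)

E => E+M   [E ::= E + M]
E+M => M+M   [E ::= M]
M+M => (E)+M   [M ::= ( E )]
(E)+M => (M)+M   [E ::= M]
(M)+M => (x)+M   [M ::= x]
(x)+M => (x)+x   [M ::= x]

E => E+M => M+M => (E)+M => (M)+M => (x)+M => (x)+x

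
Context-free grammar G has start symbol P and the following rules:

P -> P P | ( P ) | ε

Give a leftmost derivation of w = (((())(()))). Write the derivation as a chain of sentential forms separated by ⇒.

P ⇒ (P) ⇒ ((P)) ⇒ ((PP)) ⇒ (((P)P)) ⇒ ((((P))P)) ⇒ (((())P)) ⇒ (((())(P))) ⇒ (((())((P)))) ⇒ (((())(())))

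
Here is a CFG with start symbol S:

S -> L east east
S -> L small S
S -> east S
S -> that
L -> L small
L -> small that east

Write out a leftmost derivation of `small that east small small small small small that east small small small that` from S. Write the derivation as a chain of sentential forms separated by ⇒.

S ⇒ L small S   [S -> L small S]
L small S ⇒ L small small S   [L -> L small]
L small small S ⇒ L small small small S   [L -> L small]
L small small small S ⇒ L small small small small S   [L -> L small]
L small small small small S ⇒ small that east small small small small S   [L -> small that east]
small that east small small small small S ⇒ small that east small small small small L small S   [S -> L small S]
small that east small small small small L small S ⇒ small that east small small small small L small small S   [L -> L small]
small that east small small small small L small small S ⇒ small that east small small small small L small small small S   [L -> L small]
small that east small small small small L small small small S ⇒ small that east small small small small small that east small small small S   [L -> small that east]
small that east small small small small small that east small small small S ⇒ small that east small small small small small that east small small small that   [S -> that]

S ⇒ L small S ⇒ L small small S ⇒ L small small small S ⇒ L small small small small S ⇒ small that east small small small small S ⇒ small that east small small small small L small S ⇒ small that east small small small small L small small S ⇒ small that east small small small small L small small small S ⇒ small that east small small small small small that east small small small S ⇒ small that east small small small small small that east small small small that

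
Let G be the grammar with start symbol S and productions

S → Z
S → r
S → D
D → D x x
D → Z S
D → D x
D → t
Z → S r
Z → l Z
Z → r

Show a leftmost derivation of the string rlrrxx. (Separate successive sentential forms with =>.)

S => D => ZS => rS => rD => rDx => rDxx => rZSxx => rlZSxx => rlrSxx => rlrZxx => rlrrxx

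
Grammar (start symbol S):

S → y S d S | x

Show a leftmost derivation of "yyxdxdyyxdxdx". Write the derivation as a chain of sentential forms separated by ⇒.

S⇒ySdS⇒yySdSdS⇒yyxdSdS⇒yyxdxdS⇒yyxdxdySdS⇒yyxdxdyySdSdS⇒yyxdxdyyxdSdS⇒yyxdxdyyxdxdS⇒yyxdxdyyxdxdx

S ⇒ ySdS   [S → y S d S]
ySdS ⇒ yySdSdS   [S → y S d S]
yySdSdS ⇒ yyxdSdS   [S → x]
yyxdSdS ⇒ yyxdxdS   [S → x]
yyxdxdS ⇒ yyxdxdySdS   [S → y S d S]
yyxdxdySdS ⇒ yyxdxdyySdSdS   [S → y S d S]
yyxdxdyySdSdS ⇒ yyxdxdyyxdSdS   [S → x]
yyxdxdyyxdSdS ⇒ yyxdxdyyxdxdS   [S → x]
yyxdxdyyxdxdS ⇒ yyxdxdyyxdxdx   [S → x]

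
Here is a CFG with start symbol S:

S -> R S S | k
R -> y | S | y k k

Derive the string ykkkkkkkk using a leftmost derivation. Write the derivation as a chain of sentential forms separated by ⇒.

S ⇒ RSS ⇒ ykkSS ⇒ ykkRSSS ⇒ ykkSSSS ⇒ ykkRSSSSS ⇒ ykkSSSSSS ⇒ ykkkSSSSS ⇒ ykkkkSSSS ⇒ ykkkkkSSS ⇒ ykkkkkkSS ⇒ ykkkkkkkS ⇒ ykkkkkkkk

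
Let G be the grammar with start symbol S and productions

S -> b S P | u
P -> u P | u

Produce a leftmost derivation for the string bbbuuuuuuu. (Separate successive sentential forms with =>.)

S=>bSP=>bbSPP=>bbbSPPP=>bbbuPPP=>bbbuuPPP=>bbbuuuPPP=>bbbuuuuPP=>bbbuuuuuP=>bbbuuuuuuP=>bbbuuuuuuu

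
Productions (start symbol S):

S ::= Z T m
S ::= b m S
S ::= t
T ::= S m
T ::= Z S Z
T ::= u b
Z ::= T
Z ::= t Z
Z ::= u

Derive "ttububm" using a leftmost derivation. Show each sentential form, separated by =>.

S => ZTm => tZTm => ttZTm => ttTTm => ttubTm => ttububm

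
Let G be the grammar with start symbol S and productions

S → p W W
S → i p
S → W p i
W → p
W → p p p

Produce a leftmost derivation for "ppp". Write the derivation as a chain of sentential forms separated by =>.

S => pWW => ppW => ppp

S => pWW   [S → p W W]
pWW => ppW   [W → p]
ppW => ppp   [W → p]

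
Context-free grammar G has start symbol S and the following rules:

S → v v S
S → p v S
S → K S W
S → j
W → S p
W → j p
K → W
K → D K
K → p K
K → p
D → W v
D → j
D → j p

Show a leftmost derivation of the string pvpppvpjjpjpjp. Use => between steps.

S => pvS   [S → p v S]
pvS => pvKSW   [S → K S W]
pvKSW => pvpSW   [K → p]
pvpSW => pvpKSWW   [S → K S W]
pvpKSWW => pvppSWW   [K → p]
pvppSWW => pvpppvSWW   [S → p v S]
pvpppvSWW => pvpppvKSWWW   [S → K S W]
pvpppvKSWWW => pvpppvpSWWW   [K → p]
pvpppvpSWWW => pvpppvpjWWW   [S → j]
pvpppvpjWWW => pvpppvpjjpWW   [W → j p]
pvpppvpjjpWW => pvpppvpjjpjpW   [W → j p]
pvpppvpjjpjpW => pvpppvpjjpjpjp   [W → j p]

S=>pvS=>pvKSW=>pvpSW=>pvpKSWW=>pvppSWW=>pvpppvSWW=>pvpppvKSWWW=>pvpppvpSWWW=>pvpppvpjWWW=>pvpppvpjjpWW=>pvpppvpjjpjpW=>pvpppvpjjpjpjp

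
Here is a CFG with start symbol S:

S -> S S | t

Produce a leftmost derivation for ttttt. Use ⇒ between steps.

S ⇒ SS ⇒ SSS ⇒ SSSS ⇒ SSSSS ⇒ tSSSS ⇒ ttSSS ⇒ tttSS ⇒ ttttS ⇒ ttttt

S ⇒ SS   [S -> S S]
SS ⇒ SSS   [S -> S S]
SSS ⇒ SSSS   [S -> S S]
SSSS ⇒ SSSSS   [S -> S S]
SSSSS ⇒ tSSSS   [S -> t]
tSSSS ⇒ ttSSS   [S -> t]
ttSSS ⇒ tttSS   [S -> t]
tttSS ⇒ ttttS   [S -> t]
ttttS ⇒ ttttt   [S -> t]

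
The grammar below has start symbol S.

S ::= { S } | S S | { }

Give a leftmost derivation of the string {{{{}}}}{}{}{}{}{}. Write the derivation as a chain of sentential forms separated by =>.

S => SS => SSS => SSSS => {S}SSS => {{S}}SSS => {{{S}}}SSS => {{{{}}}}SSS => {{{{}}}}SSSS => {{{{}}}}SSSSS => {{{{}}}}{}SSSS => {{{{}}}}{}{}SSS => {{{{}}}}{}{}{}SS => {{{{}}}}{}{}{}{}S => {{{{}}}}{}{}{}{}{}

S => SS   [S ::= S S]
SS => SSS   [S ::= S S]
SSS => SSSS   [S ::= S S]
SSSS => {S}SSS   [S ::= { S }]
{S}SSS => {{S}}SSS   [S ::= { S }]
{{S}}SSS => {{{S}}}SSS   [S ::= { S }]
{{{S}}}SSS => {{{{}}}}SSS   [S ::= { }]
{{{{}}}}SSS => {{{{}}}}SSSS   [S ::= S S]
{{{{}}}}SSSS => {{{{}}}}SSSSS   [S ::= S S]
{{{{}}}}SSSSS => {{{{}}}}{}SSSS   [S ::= { }]
{{{{}}}}{}SSSS => {{{{}}}}{}{}SSS   [S ::= { }]
{{{{}}}}{}{}SSS => {{{{}}}}{}{}{}SS   [S ::= { }]
{{{{}}}}{}{}{}SS => {{{{}}}}{}{}{}{}S   [S ::= { }]
{{{{}}}}{}{}{}{}S => {{{{}}}}{}{}{}{}{}   [S ::= { }]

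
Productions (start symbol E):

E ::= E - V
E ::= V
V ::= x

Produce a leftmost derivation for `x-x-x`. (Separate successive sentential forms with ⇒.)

E ⇒ E-V ⇒ E-V-V ⇒ V-V-V ⇒ x-V-V ⇒ x-x-V ⇒ x-x-x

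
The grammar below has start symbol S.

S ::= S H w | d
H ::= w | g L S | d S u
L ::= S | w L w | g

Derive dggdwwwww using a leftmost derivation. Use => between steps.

S => SHw   [S ::= S H w]
SHw => dHw   [S ::= d]
dHw => dgLSw   [H ::= g L S]
dgLSw => dggSw   [L ::= g]
dggSw => dggSHww   [S ::= S H w]
dggSHww => dggSHwHww   [S ::= S H w]
dggSHwHww => dggdHwHww   [S ::= d]
dggdHwHww => dggdwwHww   [H ::= w]
dggdwwHww => dggdwwwww   [H ::= w]

S => SHw => dHw => dgLSw => dggSw => dggSHww => dggSHwHww => dggdHwHww => dggdwwHww => dggdwwwww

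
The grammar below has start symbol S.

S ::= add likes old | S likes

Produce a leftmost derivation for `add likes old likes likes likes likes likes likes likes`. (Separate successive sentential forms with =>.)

S => S likes   [S ::= S likes]
S likes => S likes likes   [S ::= S likes]
S likes likes => S likes likes likes   [S ::= S likes]
S likes likes likes => S likes likes likes likes   [S ::= S likes]
S likes likes likes likes => S likes likes likes likes likes   [S ::= S likes]
S likes likes likes likes likes => S likes likes likes likes likes likes   [S ::= S likes]
S likes likes likes likes likes likes => S likes likes likes likes likes likes likes   [S ::= S likes]
S likes likes likes likes likes likes likes => add likes old likes likes likes likes likes likes likes   [S ::= add likes old]

S => S likes => S likes likes => S likes likes likes => S likes likes likes likes => S likes likes likes likes likes => S likes likes likes likes likes likes => S likes likes likes likes likes likes likes => add likes old likes likes likes likes likes likes likes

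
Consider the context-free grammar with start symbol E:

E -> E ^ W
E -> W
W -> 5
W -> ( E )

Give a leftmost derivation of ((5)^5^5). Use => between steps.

E=>W=>(E)=>(E^W)=>(E^W^W)=>(W^W^W)=>((E)^W^W)=>((W)^W^W)=>((5)^W^W)=>((5)^5^W)=>((5)^5^5)

E => W   [E -> W]
W => (E)   [W -> ( E )]
(E) => (E^W)   [E -> E ^ W]
(E^W) => (E^W^W)   [E -> E ^ W]
(E^W^W) => (W^W^W)   [E -> W]
(W^W^W) => ((E)^W^W)   [W -> ( E )]
((E)^W^W) => ((W)^W^W)   [E -> W]
((W)^W^W) => ((5)^W^W)   [W -> 5]
((5)^W^W) => ((5)^5^W)   [W -> 5]
((5)^5^W) => ((5)^5^5)   [W -> 5]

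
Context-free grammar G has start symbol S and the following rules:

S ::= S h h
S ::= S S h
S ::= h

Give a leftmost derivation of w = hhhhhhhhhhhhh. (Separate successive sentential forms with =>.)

S=>Shh=>SShhh=>ShhShhh=>ShhhhShhh=>SShhhhhShhh=>ShhShhhhhShhh=>hhhShhhhhShhh=>hhhhhhhhhShhh=>hhhhhhhhhhhhh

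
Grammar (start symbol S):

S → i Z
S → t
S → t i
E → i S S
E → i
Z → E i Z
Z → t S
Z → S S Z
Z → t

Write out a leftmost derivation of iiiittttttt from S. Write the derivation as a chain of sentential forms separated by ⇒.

S ⇒ iZ   [S → i Z]
iZ ⇒ iSSZ   [Z → S S Z]
iSSZ ⇒ iiZSZ   [S → i Z]
iiZSZ ⇒ iiSSZSZ   [Z → S S Z]
iiSSZSZ ⇒ iiiZSZSZ   [S → i Z]
iiiZSZSZ ⇒ iiiSSZSZSZ   [Z → S S Z]
iiiSSZSZSZ ⇒ iiiiZSZSZSZ   [S → i Z]
iiiiZSZSZSZ ⇒ iiiitSZSZSZ   [Z → t]
iiiitSZSZSZ ⇒ iiiittZSZSZ   [S → t]
iiiittZSZSZ ⇒ iiiitttSZSZ   [Z → t]
iiiitttSZSZ ⇒ iiiittttZSZ   [S → t]
iiiittttZSZ ⇒ iiiitttttSZ   [Z → t]
iiiitttttSZ ⇒ iiiittttttZ   [S → t]
iiiittttttZ ⇒ iiiittttttt   [Z → t]

S⇒iZ⇒iSSZ⇒iiZSZ⇒iiSSZSZ⇒iiiZSZSZ⇒iiiSSZSZSZ⇒iiiiZSZSZSZ⇒iiiitSZSZSZ⇒iiiittZSZSZ⇒iiiitttSZSZ⇒iiiittttZSZ⇒iiiitttttSZ⇒iiiittttttZ⇒iiiittttttt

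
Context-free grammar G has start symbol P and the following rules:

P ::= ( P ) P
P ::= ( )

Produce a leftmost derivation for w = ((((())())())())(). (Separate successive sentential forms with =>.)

P=>(P)P=>((P)P)P=>(((P)P)P)P=>((((P)P)P)P)P=>((((())P)P)P)P=>((((())())P)P)P=>((((())())())P)P=>((((())())())())P=>((((())())())())()

P => (P)P   [P ::= ( P ) P]
(P)P => ((P)P)P   [P ::= ( P ) P]
((P)P)P => (((P)P)P)P   [P ::= ( P ) P]
(((P)P)P)P => ((((P)P)P)P)P   [P ::= ( P ) P]
((((P)P)P)P)P => ((((())P)P)P)P   [P ::= ( )]
((((())P)P)P)P => ((((())())P)P)P   [P ::= ( )]
((((())())P)P)P => ((((())())())P)P   [P ::= ( )]
((((())())())P)P => ((((())())())())P   [P ::= ( )]
((((())())())())P => ((((())())())())()   [P ::= ( )]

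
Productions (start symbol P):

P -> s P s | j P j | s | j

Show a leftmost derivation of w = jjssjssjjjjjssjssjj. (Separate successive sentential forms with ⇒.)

P⇒jPj⇒jjPjj⇒jjsPsjj⇒jjssPssjj⇒jjssjPjssjj⇒jjssjsPsjssjj⇒jjssjssPssjssjj⇒jjssjssjPjssjssjj⇒jjssjssjjPjjssjssjj⇒jjssjssjjjjjssjssjj

P ⇒ jPj   [P -> j P j]
jPj ⇒ jjPjj   [P -> j P j]
jjPjj ⇒ jjsPsjj   [P -> s P s]
jjsPsjj ⇒ jjssPssjj   [P -> s P s]
jjssPssjj ⇒ jjssjPjssjj   [P -> j P j]
jjssjPjssjj ⇒ jjssjsPsjssjj   [P -> s P s]
jjssjsPsjssjj ⇒ jjssjssPssjssjj   [P -> s P s]
jjssjssPssjssjj ⇒ jjssjssjPjssjssjj   [P -> j P j]
jjssjssjPjssjssjj ⇒ jjssjssjjPjjssjssjj   [P -> j P j]
jjssjssjjPjjssjssjj ⇒ jjssjssjjjjjssjssjj   [P -> j]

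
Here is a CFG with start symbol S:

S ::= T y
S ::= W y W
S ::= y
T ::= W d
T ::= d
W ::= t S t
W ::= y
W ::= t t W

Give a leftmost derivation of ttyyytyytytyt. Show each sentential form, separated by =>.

S => WyW => tStyW => tWyWtyW => ttStyWtyW => ttWyWtyWtyW => ttyyWtyWtyW => ttyyytyWtyW => ttyyytyytyW => ttyyytyytytSt => ttyyytyytytyt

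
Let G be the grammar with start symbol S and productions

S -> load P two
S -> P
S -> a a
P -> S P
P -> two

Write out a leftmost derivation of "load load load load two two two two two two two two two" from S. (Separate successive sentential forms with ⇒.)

S ⇒ load P two ⇒ load S P two ⇒ load P P two ⇒ load S P P two ⇒ load load P two P P two ⇒ load load S P two P P two ⇒ load load load P two P two P P two ⇒ load load load S P two P two P P two ⇒ load load load load P two P two P two P P two ⇒ load load load load two two P two P two P P two ⇒ load load load load two two two two P two P P two ⇒ load load load load two two two two two two P P two ⇒ load load load load two two two two two two two P two ⇒ load load load load two two two two two two two two two

S ⇒ load P two   [S -> load P two]
load P two ⇒ load S P two   [P -> S P]
load S P two ⇒ load P P two   [S -> P]
load P P two ⇒ load S P P two   [P -> S P]
load S P P two ⇒ load load P two P P two   [S -> load P two]
load load P two P P two ⇒ load load S P two P P two   [P -> S P]
load load S P two P P two ⇒ load load load P two P two P P two   [S -> load P two]
load load load P two P two P P two ⇒ load load load S P two P two P P two   [P -> S P]
load load load S P two P two P P two ⇒ load load load load P two P two P two P P two   [S -> load P two]
load load load load P two P two P two P P two ⇒ load load load load two two P two P two P P two   [P -> two]
load load load load two two P two P two P P two ⇒ load load load load two two two two P two P P two   [P -> two]
load load load load two two two two P two P P two ⇒ load load load load two two two two two two P P two   [P -> two]
load load load load two two two two two two P P two ⇒ load load load load two two two two two two two P two   [P -> two]
load load load load two two two two two two two P two ⇒ load load load load two two two two two two two two two   [P -> two]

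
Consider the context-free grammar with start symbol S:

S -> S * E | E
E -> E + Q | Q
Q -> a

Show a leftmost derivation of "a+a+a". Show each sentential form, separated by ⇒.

S ⇒ E   [S -> E]
E ⇒ E+Q   [E -> E + Q]
E+Q ⇒ E+Q+Q   [E -> E + Q]
E+Q+Q ⇒ Q+Q+Q   [E -> Q]
Q+Q+Q ⇒ a+Q+Q   [Q -> a]
a+Q+Q ⇒ a+a+Q   [Q -> a]
a+a+Q ⇒ a+a+a   [Q -> a]

S⇒E⇒E+Q⇒E+Q+Q⇒Q+Q+Q⇒a+Q+Q⇒a+a+Q⇒a+a+a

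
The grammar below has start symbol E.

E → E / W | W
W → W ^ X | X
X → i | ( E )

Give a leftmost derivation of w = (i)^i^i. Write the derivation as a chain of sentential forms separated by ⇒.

E⇒W⇒W^X⇒W^X^X⇒X^X^X⇒(E)^X^X⇒(W)^X^X⇒(X)^X^X⇒(i)^X^X⇒(i)^i^X⇒(i)^i^i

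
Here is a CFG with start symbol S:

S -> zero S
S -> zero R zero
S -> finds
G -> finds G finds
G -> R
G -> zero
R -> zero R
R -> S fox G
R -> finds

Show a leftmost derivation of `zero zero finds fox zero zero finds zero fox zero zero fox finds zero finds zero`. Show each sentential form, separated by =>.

S => zero R zero => zero S fox G zero => zero zero R zero fox G zero => zero zero S fox G zero fox G zero => zero zero finds fox G zero fox G zero => zero zero finds fox R zero fox G zero => zero zero finds fox S fox G zero fox G zero => zero zero finds fox zero R zero fox G zero fox G zero => zero zero finds fox zero zero R zero fox G zero fox G zero => zero zero finds fox zero zero finds zero fox G zero fox G zero => zero zero finds fox zero zero finds zero fox zero zero fox G zero => zero zero finds fox zero zero finds zero fox zero zero fox finds G finds zero => zero zero finds fox zero zero finds zero fox zero zero fox finds zero finds zero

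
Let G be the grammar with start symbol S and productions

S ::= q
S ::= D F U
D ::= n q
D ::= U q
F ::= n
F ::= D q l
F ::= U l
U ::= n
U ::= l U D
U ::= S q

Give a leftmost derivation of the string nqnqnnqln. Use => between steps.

S => DFU => nqFU => nqUlU => nqSqlU => nqDFUqlU => nqUqFUqlU => nqnqFUqlU => nqnqnUqlU => nqnqnnqlU => nqnqnnqln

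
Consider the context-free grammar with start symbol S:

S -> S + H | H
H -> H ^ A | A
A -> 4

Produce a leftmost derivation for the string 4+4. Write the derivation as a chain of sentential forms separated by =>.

S => S+H => H+H => A+H => 4+H => 4+A => 4+4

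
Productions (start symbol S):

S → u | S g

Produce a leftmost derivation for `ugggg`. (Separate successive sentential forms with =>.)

S => Sg => Sgg => Sggg => Sgggg => ugggg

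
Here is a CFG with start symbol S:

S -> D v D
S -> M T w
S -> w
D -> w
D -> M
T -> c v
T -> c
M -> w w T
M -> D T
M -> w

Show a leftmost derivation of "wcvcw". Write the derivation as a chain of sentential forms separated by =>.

S => MTw => DTTw => wTTw => wcvTw => wcvcw

S => MTw   [S -> M T w]
MTw => DTTw   [M -> D T]
DTTw => wTTw   [D -> w]
wTTw => wcvTw   [T -> c v]
wcvTw => wcvcw   [T -> c]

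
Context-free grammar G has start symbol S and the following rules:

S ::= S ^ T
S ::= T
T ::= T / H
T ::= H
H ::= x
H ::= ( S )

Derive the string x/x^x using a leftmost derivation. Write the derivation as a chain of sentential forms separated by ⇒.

S ⇒ S^T   [S ::= S ^ T]
S^T ⇒ T^T   [S ::= T]
T^T ⇒ T/H^T   [T ::= T / H]
T/H^T ⇒ H/H^T   [T ::= H]
H/H^T ⇒ x/H^T   [H ::= x]
x/H^T ⇒ x/x^T   [H ::= x]
x/x^T ⇒ x/x^H   [T ::= H]
x/x^H ⇒ x/x^x   [H ::= x]

S⇒S^T⇒T^T⇒T/H^T⇒H/H^T⇒x/H^T⇒x/x^T⇒x/x^H⇒x/x^x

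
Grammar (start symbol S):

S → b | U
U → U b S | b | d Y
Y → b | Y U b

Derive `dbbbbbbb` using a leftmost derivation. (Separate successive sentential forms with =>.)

S => U => UbS => dYbS => dbbS => dbbU => dbbUbS => dbbUbSbS => dbbbbSbS => dbbbbbbS => dbbbbbbb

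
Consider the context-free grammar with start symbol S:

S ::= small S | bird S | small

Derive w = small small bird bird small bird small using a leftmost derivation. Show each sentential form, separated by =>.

S => small S => small small S => small small bird S => small small bird bird S => small small bird bird small S => small small bird bird small bird S => small small bird bird small bird small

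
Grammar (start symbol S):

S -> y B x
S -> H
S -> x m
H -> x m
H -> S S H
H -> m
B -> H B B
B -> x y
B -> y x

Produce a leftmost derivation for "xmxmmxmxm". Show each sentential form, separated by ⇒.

S ⇒ H   [S -> H]
H ⇒ SSH   [H -> S S H]
SSH ⇒ HSH   [S -> H]
HSH ⇒ SSHSH   [H -> S S H]
SSHSH ⇒ xmSHSH   [S -> x m]
xmSHSH ⇒ xmxmHSH   [S -> x m]
xmxmHSH ⇒ xmxmmSH   [H -> m]
xmxmmSH ⇒ xmxmmxmH   [S -> x m]
xmxmmxmH ⇒ xmxmmxmxm   [H -> x m]

S ⇒ H ⇒ SSH ⇒ HSH ⇒ SSHSH ⇒ xmSHSH ⇒ xmxmHSH ⇒ xmxmmSH ⇒ xmxmmxmH ⇒ xmxmmxmxm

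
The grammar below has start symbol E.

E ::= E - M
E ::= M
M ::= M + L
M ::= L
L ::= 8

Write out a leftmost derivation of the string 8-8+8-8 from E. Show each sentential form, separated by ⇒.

E ⇒ E-M ⇒ E-M-M ⇒ M-M-M ⇒ L-M-M ⇒ 8-M-M ⇒ 8-M+L-M ⇒ 8-L+L-M ⇒ 8-8+L-M ⇒ 8-8+8-M ⇒ 8-8+8-L ⇒ 8-8+8-8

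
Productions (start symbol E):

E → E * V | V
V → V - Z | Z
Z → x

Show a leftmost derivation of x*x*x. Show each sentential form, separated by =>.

E => E*V   [E → E * V]
E*V => E*V*V   [E → E * V]
E*V*V => V*V*V   [E → V]
V*V*V => Z*V*V   [V → Z]
Z*V*V => x*V*V   [Z → x]
x*V*V => x*Z*V   [V → Z]
x*Z*V => x*x*V   [Z → x]
x*x*V => x*x*Z   [V → Z]
x*x*Z => x*x*x   [Z → x]

E => E*V => E*V*V => V*V*V => Z*V*V => x*V*V => x*Z*V => x*x*V => x*x*Z => x*x*x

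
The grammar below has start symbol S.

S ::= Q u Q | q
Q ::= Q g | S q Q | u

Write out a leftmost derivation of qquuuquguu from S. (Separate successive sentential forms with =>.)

S => QuQ => QguQ => SqQguQ => qqQguQ => qqSqQguQ => qqQuQqQguQ => qquuQqQguQ => qquuuqQguQ => qquuuquguQ => qquuuquguu

S => QuQ   [S ::= Q u Q]
QuQ => QguQ   [Q ::= Q g]
QguQ => SqQguQ   [Q ::= S q Q]
SqQguQ => qqQguQ   [S ::= q]
qqQguQ => qqSqQguQ   [Q ::= S q Q]
qqSqQguQ => qqQuQqQguQ   [S ::= Q u Q]
qqQuQqQguQ => qquuQqQguQ   [Q ::= u]
qquuQqQguQ => qquuuqQguQ   [Q ::= u]
qquuuqQguQ => qquuuquguQ   [Q ::= u]
qquuuquguQ => qquuuquguu   [Q ::= u]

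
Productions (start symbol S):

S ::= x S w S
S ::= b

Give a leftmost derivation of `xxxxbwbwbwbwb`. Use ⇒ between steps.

S ⇒ xSwS   [S ::= x S w S]
xSwS ⇒ xxSwSwS   [S ::= x S w S]
xxSwSwS ⇒ xxxSwSwSwS   [S ::= x S w S]
xxxSwSwSwS ⇒ xxxxSwSwSwSwS   [S ::= x S w S]
xxxxSwSwSwSwS ⇒ xxxxbwSwSwSwS   [S ::= b]
xxxxbwSwSwSwS ⇒ xxxxbwbwSwSwS   [S ::= b]
xxxxbwbwSwSwS ⇒ xxxxbwbwbwSwS   [S ::= b]
xxxxbwbwbwSwS ⇒ xxxxbwbwbwbwS   [S ::= b]
xxxxbwbwbwbwS ⇒ xxxxbwbwbwbwb   [S ::= b]

S⇒xSwS⇒xxSwSwS⇒xxxSwSwSwS⇒xxxxSwSwSwSwS⇒xxxxbwSwSwSwS⇒xxxxbwbwSwSwS⇒xxxxbwbwbwSwS⇒xxxxbwbwbwbwS⇒xxxxbwbwbwbwb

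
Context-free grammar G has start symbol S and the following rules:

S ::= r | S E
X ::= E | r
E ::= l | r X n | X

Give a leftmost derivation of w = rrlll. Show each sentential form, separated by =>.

S => SE => SEE => SEEE => SEEEE => rEEEE => rXEEE => rrEEE => rrlEE => rrllE => rrlll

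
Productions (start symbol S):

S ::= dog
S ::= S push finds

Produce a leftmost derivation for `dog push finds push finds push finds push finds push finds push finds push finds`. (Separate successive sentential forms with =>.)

S => S push finds => S push finds push finds => S push finds push finds push finds => S push finds push finds push finds push finds => S push finds push finds push finds push finds push finds => S push finds push finds push finds push finds push finds push finds => S push finds push finds push finds push finds push finds push finds push finds => dog push finds push finds push finds push finds push finds push finds push finds

S => S push finds   [S ::= S push finds]
S push finds => S push finds push finds   [S ::= S push finds]
S push finds push finds => S push finds push finds push finds   [S ::= S push finds]
S push finds push finds push finds => S push finds push finds push finds push finds   [S ::= S push finds]
S push finds push finds push finds push finds => S push finds push finds push finds push finds push finds   [S ::= S push finds]
S push finds push finds push finds push finds push finds => S push finds push finds push finds push finds push finds push finds   [S ::= S push finds]
S push finds push finds push finds push finds push finds push finds => S push finds push finds push finds push finds push finds push finds push finds   [S ::= S push finds]
S push finds push finds push finds push finds push finds push finds push finds => dog push finds push finds push finds push finds push finds push finds push finds   [S ::= dog]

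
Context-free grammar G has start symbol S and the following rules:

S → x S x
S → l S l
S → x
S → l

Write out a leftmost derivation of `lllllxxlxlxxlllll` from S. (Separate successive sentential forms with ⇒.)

S ⇒ lSl   [S → l S l]
lSl ⇒ llSll   [S → l S l]
llSll ⇒ lllSlll   [S → l S l]
lllSlll ⇒ llllSllll   [S → l S l]
llllSllll ⇒ lllllSlllll   [S → l S l]
lllllSlllll ⇒ lllllxSxlllll   [S → x S x]
lllllxSxlllll ⇒ lllllxxSxxlllll   [S → x S x]
lllllxxSxxlllll ⇒ lllllxxlSlxxlllll   [S → l S l]
lllllxxlSlxxlllll ⇒ lllllxxlxlxxlllll   [S → x]

S ⇒ lSl ⇒ llSll ⇒ lllSlll ⇒ llllSllll ⇒ lllllSlllll ⇒ lllllxSxlllll ⇒ lllllxxSxxlllll ⇒ lllllxxlSlxxlllll ⇒ lllllxxlxlxxlllll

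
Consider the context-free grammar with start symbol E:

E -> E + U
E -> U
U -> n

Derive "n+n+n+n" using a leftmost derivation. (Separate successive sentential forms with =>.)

E => E+U => E+U+U => E+U+U+U => U+U+U+U => n+U+U+U => n+n+U+U => n+n+n+U => n+n+n+n

E => E+U   [E -> E + U]
E+U => E+U+U   [E -> E + U]
E+U+U => E+U+U+U   [E -> E + U]
E+U+U+U => U+U+U+U   [E -> U]
U+U+U+U => n+U+U+U   [U -> n]
n+U+U+U => n+n+U+U   [U -> n]
n+n+U+U => n+n+n+U   [U -> n]
n+n+n+U => n+n+n+n   [U -> n]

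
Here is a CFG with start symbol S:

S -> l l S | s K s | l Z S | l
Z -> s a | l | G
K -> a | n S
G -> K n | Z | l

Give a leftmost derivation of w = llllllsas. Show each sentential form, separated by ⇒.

S ⇒ lZS ⇒ llS ⇒ llllS ⇒ lllllZS ⇒ lllllGS ⇒ llllllS ⇒ llllllsKs ⇒ llllllsas

S ⇒ lZS   [S -> l Z S]
lZS ⇒ llS   [Z -> l]
llS ⇒ llllS   [S -> l l S]
llllS ⇒ lllllZS   [S -> l Z S]
lllllZS ⇒ lllllGS   [Z -> G]
lllllGS ⇒ llllllS   [G -> l]
llllllS ⇒ llllllsKs   [S -> s K s]
llllllsKs ⇒ llllllsas   [K -> a]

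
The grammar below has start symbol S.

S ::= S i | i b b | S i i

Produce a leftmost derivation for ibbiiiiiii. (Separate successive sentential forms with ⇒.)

S⇒Si⇒Sii⇒Siiii⇒Siiiii⇒Siiiiiii⇒ibbiiiiiii

S ⇒ Si   [S ::= S i]
Si ⇒ Sii   [S ::= S i]
Sii ⇒ Siiii   [S ::= S i i]
Siiii ⇒ Siiiii   [S ::= S i]
Siiiii ⇒ Siiiiiii   [S ::= S i i]
Siiiiiii ⇒ ibbiiiiiii   [S ::= i b b]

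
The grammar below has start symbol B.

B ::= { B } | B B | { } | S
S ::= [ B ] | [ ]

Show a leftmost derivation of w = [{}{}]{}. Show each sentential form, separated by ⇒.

B⇒BB⇒SB⇒[B]B⇒[BB]B⇒[{}B]B⇒[{}{}]B⇒[{}{}]{}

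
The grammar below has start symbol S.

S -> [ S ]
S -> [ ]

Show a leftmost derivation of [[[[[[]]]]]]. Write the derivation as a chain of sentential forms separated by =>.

S=>[S]=>[[S]]=>[[[S]]]=>[[[[S]]]]=>[[[[[S]]]]]=>[[[[[[]]]]]]

S => [S]   [S -> [ S ]]
[S] => [[S]]   [S -> [ S ]]
[[S]] => [[[S]]]   [S -> [ S ]]
[[[S]]] => [[[[S]]]]   [S -> [ S ]]
[[[[S]]]] => [[[[[S]]]]]   [S -> [ S ]]
[[[[[S]]]]] => [[[[[[]]]]]]   [S -> [ ]]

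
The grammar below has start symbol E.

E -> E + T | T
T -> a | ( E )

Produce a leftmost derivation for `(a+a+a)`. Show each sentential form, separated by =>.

E=>T=>(E)=>(E+T)=>(E+T+T)=>(T+T+T)=>(a+T+T)=>(a+a+T)=>(a+a+a)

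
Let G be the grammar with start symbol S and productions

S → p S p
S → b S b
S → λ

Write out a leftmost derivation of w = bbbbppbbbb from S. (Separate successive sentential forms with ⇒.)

S ⇒ bSb ⇒ bbSbb ⇒ bbbSbbb ⇒ bbbbSbbbb ⇒ bbbbpSpbbbb ⇒ bbbbppbbbb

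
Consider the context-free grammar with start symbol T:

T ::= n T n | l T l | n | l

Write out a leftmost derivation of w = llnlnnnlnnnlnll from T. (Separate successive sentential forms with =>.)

T => lTl   [T ::= l T l]
lTl => llTll   [T ::= l T l]
llTll => llnTnll   [T ::= n T n]
llnTnll => llnlTlnll   [T ::= l T l]
llnlTlnll => llnlnTnlnll   [T ::= n T n]
llnlnTnlnll => llnlnnTnnlnll   [T ::= n T n]
llnlnnTnnlnll => llnlnnnTnnnlnll   [T ::= n T n]
llnlnnnTnnnlnll => llnlnnnlnnnlnll   [T ::= l]

T => lTl => llTll => llnTnll => llnlTlnll => llnlnTnlnll => llnlnnTnnlnll => llnlnnnTnnnlnll => llnlnnnlnnnlnll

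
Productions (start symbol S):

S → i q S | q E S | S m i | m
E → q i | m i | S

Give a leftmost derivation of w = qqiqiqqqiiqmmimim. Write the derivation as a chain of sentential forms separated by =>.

S => qES   [S → q E S]
qES => qqiS   [E → q i]
qqiS => qqiqES   [S → q E S]
qqiqES => qqiqSS   [E → S]
qqiqSS => qqiqiqSS   [S → i q S]
qqiqiqSS => qqiqiqqESS   [S → q E S]
qqiqiqqESS => qqiqiqqqiSS   [E → q i]
qqiqiqqqiSS => qqiqiqqqiSmiS   [S → S m i]
qqiqiqqqiSmiS => qqiqiqqqiiqSmiS   [S → i q S]
qqiqiqqqiiqSmiS => qqiqiqqqiiqSmimiS   [S → S m i]
qqiqiqqqiiqSmimiS => qqiqiqqqiiqmmimiS   [S → m]
qqiqiqqqiiqmmimiS => qqiqiqqqiiqmmimim   [S → m]

S => qES => qqiS => qqiqES => qqiqSS => qqiqiqSS => qqiqiqqESS => qqiqiqqqiSS => qqiqiqqqiSmiS => qqiqiqqqiiqSmiS => qqiqiqqqiiqSmimiS => qqiqiqqqiiqmmimiS => qqiqiqqqiiqmmimim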